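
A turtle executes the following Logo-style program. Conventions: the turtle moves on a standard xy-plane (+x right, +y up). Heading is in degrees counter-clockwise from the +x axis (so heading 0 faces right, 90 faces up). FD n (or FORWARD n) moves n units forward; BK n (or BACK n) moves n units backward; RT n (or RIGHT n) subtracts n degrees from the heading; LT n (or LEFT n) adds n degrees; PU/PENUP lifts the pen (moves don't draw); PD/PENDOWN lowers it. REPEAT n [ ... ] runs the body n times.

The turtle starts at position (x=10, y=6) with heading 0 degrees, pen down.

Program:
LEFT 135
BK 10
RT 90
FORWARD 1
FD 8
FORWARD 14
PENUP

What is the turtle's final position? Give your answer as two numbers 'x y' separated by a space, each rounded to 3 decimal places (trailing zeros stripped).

Executing turtle program step by step:
Start: pos=(10,6), heading=0, pen down
LT 135: heading 0 -> 135
BK 10: (10,6) -> (17.071,-1.071) [heading=135, draw]
RT 90: heading 135 -> 45
FD 1: (17.071,-1.071) -> (17.778,-0.364) [heading=45, draw]
FD 8: (17.778,-0.364) -> (23.435,5.293) [heading=45, draw]
FD 14: (23.435,5.293) -> (33.335,15.192) [heading=45, draw]
PU: pen up
Final: pos=(33.335,15.192), heading=45, 4 segment(s) drawn

Answer: 33.335 15.192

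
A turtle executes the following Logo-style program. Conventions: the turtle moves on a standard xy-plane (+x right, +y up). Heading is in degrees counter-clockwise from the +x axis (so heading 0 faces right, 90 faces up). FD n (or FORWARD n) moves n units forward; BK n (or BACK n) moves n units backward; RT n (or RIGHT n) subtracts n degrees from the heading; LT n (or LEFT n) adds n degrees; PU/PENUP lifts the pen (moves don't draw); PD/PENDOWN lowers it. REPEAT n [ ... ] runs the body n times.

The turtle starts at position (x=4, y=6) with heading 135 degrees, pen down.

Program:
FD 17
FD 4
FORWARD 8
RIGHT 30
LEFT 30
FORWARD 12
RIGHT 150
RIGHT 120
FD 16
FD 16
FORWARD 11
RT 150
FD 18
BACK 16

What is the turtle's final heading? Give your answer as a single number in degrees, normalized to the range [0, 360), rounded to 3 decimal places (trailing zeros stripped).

Executing turtle program step by step:
Start: pos=(4,6), heading=135, pen down
FD 17: (4,6) -> (-8.021,18.021) [heading=135, draw]
FD 4: (-8.021,18.021) -> (-10.849,20.849) [heading=135, draw]
FD 8: (-10.849,20.849) -> (-16.506,26.506) [heading=135, draw]
RT 30: heading 135 -> 105
LT 30: heading 105 -> 135
FD 12: (-16.506,26.506) -> (-24.991,34.991) [heading=135, draw]
RT 150: heading 135 -> 345
RT 120: heading 345 -> 225
FD 16: (-24.991,34.991) -> (-36.305,23.678) [heading=225, draw]
FD 16: (-36.305,23.678) -> (-47.619,12.364) [heading=225, draw]
FD 11: (-47.619,12.364) -> (-55.397,4.586) [heading=225, draw]
RT 150: heading 225 -> 75
FD 18: (-55.397,4.586) -> (-50.738,21.972) [heading=75, draw]
BK 16: (-50.738,21.972) -> (-54.879,6.518) [heading=75, draw]
Final: pos=(-54.879,6.518), heading=75, 9 segment(s) drawn

Answer: 75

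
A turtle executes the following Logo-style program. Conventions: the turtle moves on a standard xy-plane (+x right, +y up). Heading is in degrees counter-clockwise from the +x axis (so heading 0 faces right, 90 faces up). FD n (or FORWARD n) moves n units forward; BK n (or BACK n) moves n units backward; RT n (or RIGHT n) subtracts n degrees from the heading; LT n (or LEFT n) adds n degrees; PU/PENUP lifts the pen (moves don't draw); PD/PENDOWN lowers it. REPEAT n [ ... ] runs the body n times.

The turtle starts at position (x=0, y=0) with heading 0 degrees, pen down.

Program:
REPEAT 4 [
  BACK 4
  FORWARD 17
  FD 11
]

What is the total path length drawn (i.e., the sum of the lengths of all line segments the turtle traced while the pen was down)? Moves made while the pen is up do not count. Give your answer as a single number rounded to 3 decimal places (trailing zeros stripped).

Executing turtle program step by step:
Start: pos=(0,0), heading=0, pen down
REPEAT 4 [
  -- iteration 1/4 --
  BK 4: (0,0) -> (-4,0) [heading=0, draw]
  FD 17: (-4,0) -> (13,0) [heading=0, draw]
  FD 11: (13,0) -> (24,0) [heading=0, draw]
  -- iteration 2/4 --
  BK 4: (24,0) -> (20,0) [heading=0, draw]
  FD 17: (20,0) -> (37,0) [heading=0, draw]
  FD 11: (37,0) -> (48,0) [heading=0, draw]
  -- iteration 3/4 --
  BK 4: (48,0) -> (44,0) [heading=0, draw]
  FD 17: (44,0) -> (61,0) [heading=0, draw]
  FD 11: (61,0) -> (72,0) [heading=0, draw]
  -- iteration 4/4 --
  BK 4: (72,0) -> (68,0) [heading=0, draw]
  FD 17: (68,0) -> (85,0) [heading=0, draw]
  FD 11: (85,0) -> (96,0) [heading=0, draw]
]
Final: pos=(96,0), heading=0, 12 segment(s) drawn

Segment lengths:
  seg 1: (0,0) -> (-4,0), length = 4
  seg 2: (-4,0) -> (13,0), length = 17
  seg 3: (13,0) -> (24,0), length = 11
  seg 4: (24,0) -> (20,0), length = 4
  seg 5: (20,0) -> (37,0), length = 17
  seg 6: (37,0) -> (48,0), length = 11
  seg 7: (48,0) -> (44,0), length = 4
  seg 8: (44,0) -> (61,0), length = 17
  seg 9: (61,0) -> (72,0), length = 11
  seg 10: (72,0) -> (68,0), length = 4
  seg 11: (68,0) -> (85,0), length = 17
  seg 12: (85,0) -> (96,0), length = 11
Total = 128

Answer: 128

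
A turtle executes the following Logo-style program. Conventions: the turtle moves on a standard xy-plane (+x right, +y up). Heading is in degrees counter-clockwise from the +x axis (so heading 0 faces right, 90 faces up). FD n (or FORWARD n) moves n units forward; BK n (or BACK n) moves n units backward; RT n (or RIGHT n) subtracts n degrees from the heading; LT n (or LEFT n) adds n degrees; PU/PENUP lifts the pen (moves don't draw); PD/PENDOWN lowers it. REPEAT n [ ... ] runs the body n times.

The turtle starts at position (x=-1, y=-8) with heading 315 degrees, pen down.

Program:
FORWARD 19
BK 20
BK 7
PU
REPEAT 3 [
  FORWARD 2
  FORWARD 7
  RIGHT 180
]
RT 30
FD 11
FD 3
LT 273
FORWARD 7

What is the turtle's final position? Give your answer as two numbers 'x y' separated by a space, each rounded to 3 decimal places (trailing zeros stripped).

Answer: 2.741 6.979

Derivation:
Executing turtle program step by step:
Start: pos=(-1,-8), heading=315, pen down
FD 19: (-1,-8) -> (12.435,-21.435) [heading=315, draw]
BK 20: (12.435,-21.435) -> (-1.707,-7.293) [heading=315, draw]
BK 7: (-1.707,-7.293) -> (-6.657,-2.343) [heading=315, draw]
PU: pen up
REPEAT 3 [
  -- iteration 1/3 --
  FD 2: (-6.657,-2.343) -> (-5.243,-3.757) [heading=315, move]
  FD 7: (-5.243,-3.757) -> (-0.293,-8.707) [heading=315, move]
  RT 180: heading 315 -> 135
  -- iteration 2/3 --
  FD 2: (-0.293,-8.707) -> (-1.707,-7.293) [heading=135, move]
  FD 7: (-1.707,-7.293) -> (-6.657,-2.343) [heading=135, move]
  RT 180: heading 135 -> 315
  -- iteration 3/3 --
  FD 2: (-6.657,-2.343) -> (-5.243,-3.757) [heading=315, move]
  FD 7: (-5.243,-3.757) -> (-0.293,-8.707) [heading=315, move]
  RT 180: heading 315 -> 135
]
RT 30: heading 135 -> 105
FD 11: (-0.293,-8.707) -> (-3.14,1.918) [heading=105, move]
FD 3: (-3.14,1.918) -> (-3.916,4.816) [heading=105, move]
LT 273: heading 105 -> 18
FD 7: (-3.916,4.816) -> (2.741,6.979) [heading=18, move]
Final: pos=(2.741,6.979), heading=18, 3 segment(s) drawn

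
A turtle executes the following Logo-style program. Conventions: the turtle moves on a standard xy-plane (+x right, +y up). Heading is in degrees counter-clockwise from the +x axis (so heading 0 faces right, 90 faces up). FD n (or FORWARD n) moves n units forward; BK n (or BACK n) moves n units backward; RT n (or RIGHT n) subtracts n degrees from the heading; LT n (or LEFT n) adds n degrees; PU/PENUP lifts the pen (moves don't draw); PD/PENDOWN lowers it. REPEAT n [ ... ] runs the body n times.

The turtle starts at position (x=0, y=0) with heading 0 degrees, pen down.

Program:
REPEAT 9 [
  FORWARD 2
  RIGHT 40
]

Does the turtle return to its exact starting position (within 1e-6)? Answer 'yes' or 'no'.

Executing turtle program step by step:
Start: pos=(0,0), heading=0, pen down
REPEAT 9 [
  -- iteration 1/9 --
  FD 2: (0,0) -> (2,0) [heading=0, draw]
  RT 40: heading 0 -> 320
  -- iteration 2/9 --
  FD 2: (2,0) -> (3.532,-1.286) [heading=320, draw]
  RT 40: heading 320 -> 280
  -- iteration 3/9 --
  FD 2: (3.532,-1.286) -> (3.879,-3.255) [heading=280, draw]
  RT 40: heading 280 -> 240
  -- iteration 4/9 --
  FD 2: (3.879,-3.255) -> (2.879,-4.987) [heading=240, draw]
  RT 40: heading 240 -> 200
  -- iteration 5/9 --
  FD 2: (2.879,-4.987) -> (1,-5.671) [heading=200, draw]
  RT 40: heading 200 -> 160
  -- iteration 6/9 --
  FD 2: (1,-5.671) -> (-0.879,-4.987) [heading=160, draw]
  RT 40: heading 160 -> 120
  -- iteration 7/9 --
  FD 2: (-0.879,-4.987) -> (-1.879,-3.255) [heading=120, draw]
  RT 40: heading 120 -> 80
  -- iteration 8/9 --
  FD 2: (-1.879,-3.255) -> (-1.532,-1.286) [heading=80, draw]
  RT 40: heading 80 -> 40
  -- iteration 9/9 --
  FD 2: (-1.532,-1.286) -> (0,0) [heading=40, draw]
  RT 40: heading 40 -> 0
]
Final: pos=(0,0), heading=0, 9 segment(s) drawn

Start position: (0, 0)
Final position: (0, 0)
Distance = 0; < 1e-6 -> CLOSED

Answer: yes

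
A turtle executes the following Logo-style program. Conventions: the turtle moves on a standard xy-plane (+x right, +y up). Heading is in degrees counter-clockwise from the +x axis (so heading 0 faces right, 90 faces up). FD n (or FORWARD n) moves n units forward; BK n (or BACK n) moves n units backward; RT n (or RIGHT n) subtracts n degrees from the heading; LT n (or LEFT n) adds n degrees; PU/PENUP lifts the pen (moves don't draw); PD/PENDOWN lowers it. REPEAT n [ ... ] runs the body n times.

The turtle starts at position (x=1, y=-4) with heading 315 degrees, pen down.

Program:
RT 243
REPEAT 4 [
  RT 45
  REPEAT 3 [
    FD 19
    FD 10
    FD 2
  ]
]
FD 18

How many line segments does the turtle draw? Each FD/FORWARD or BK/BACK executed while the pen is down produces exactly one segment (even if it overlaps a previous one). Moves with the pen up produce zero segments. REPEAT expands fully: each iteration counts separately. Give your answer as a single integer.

Executing turtle program step by step:
Start: pos=(1,-4), heading=315, pen down
RT 243: heading 315 -> 72
REPEAT 4 [
  -- iteration 1/4 --
  RT 45: heading 72 -> 27
  REPEAT 3 [
    -- iteration 1/3 --
    FD 19: (1,-4) -> (17.929,4.626) [heading=27, draw]
    FD 10: (17.929,4.626) -> (26.839,9.166) [heading=27, draw]
    FD 2: (26.839,9.166) -> (28.621,10.074) [heading=27, draw]
    -- iteration 2/3 --
    FD 19: (28.621,10.074) -> (45.55,18.7) [heading=27, draw]
    FD 10: (45.55,18.7) -> (54.46,23.239) [heading=27, draw]
    FD 2: (54.46,23.239) -> (56.242,24.147) [heading=27, draw]
    -- iteration 3/3 --
    FD 19: (56.242,24.147) -> (73.172,32.773) [heading=27, draw]
    FD 10: (73.172,32.773) -> (82.082,37.313) [heading=27, draw]
    FD 2: (82.082,37.313) -> (83.864,38.221) [heading=27, draw]
  ]
  -- iteration 2/4 --
  RT 45: heading 27 -> 342
  REPEAT 3 [
    -- iteration 1/3 --
    FD 19: (83.864,38.221) -> (101.934,32.35) [heading=342, draw]
    FD 10: (101.934,32.35) -> (111.444,29.26) [heading=342, draw]
    FD 2: (111.444,29.26) -> (113.346,28.642) [heading=342, draw]
    -- iteration 2/3 --
    FD 19: (113.346,28.642) -> (131.416,22.77) [heading=342, draw]
    FD 10: (131.416,22.77) -> (140.927,19.68) [heading=342, draw]
    FD 2: (140.927,19.68) -> (142.829,19.062) [heading=342, draw]
    -- iteration 3/3 --
    FD 19: (142.829,19.062) -> (160.899,13.191) [heading=342, draw]
    FD 10: (160.899,13.191) -> (170.41,10.101) [heading=342, draw]
    FD 2: (170.41,10.101) -> (172.312,9.483) [heading=342, draw]
  ]
  -- iteration 3/4 --
  RT 45: heading 342 -> 297
  REPEAT 3 [
    -- iteration 1/3 --
    FD 19: (172.312,9.483) -> (180.938,-7.447) [heading=297, draw]
    FD 10: (180.938,-7.447) -> (185.478,-16.357) [heading=297, draw]
    FD 2: (185.478,-16.357) -> (186.386,-18.139) [heading=297, draw]
    -- iteration 2/3 --
    FD 19: (186.386,-18.139) -> (195.011,-35.068) [heading=297, draw]
    FD 10: (195.011,-35.068) -> (199.551,-43.978) [heading=297, draw]
    FD 2: (199.551,-43.978) -> (200.459,-45.76) [heading=297, draw]
    -- iteration 3/3 --
    FD 19: (200.459,-45.76) -> (209.085,-62.689) [heading=297, draw]
    FD 10: (209.085,-62.689) -> (213.625,-71.599) [heading=297, draw]
    FD 2: (213.625,-71.599) -> (214.533,-73.381) [heading=297, draw]
  ]
  -- iteration 4/4 --
  RT 45: heading 297 -> 252
  REPEAT 3 [
    -- iteration 1/3 --
    FD 19: (214.533,-73.381) -> (208.662,-91.451) [heading=252, draw]
    FD 10: (208.662,-91.451) -> (205.571,-100.962) [heading=252, draw]
    FD 2: (205.571,-100.962) -> (204.953,-102.864) [heading=252, draw]
    -- iteration 2/3 --
    FD 19: (204.953,-102.864) -> (199.082,-120.934) [heading=252, draw]
    FD 10: (199.082,-120.934) -> (195.992,-130.444) [heading=252, draw]
    FD 2: (195.992,-130.444) -> (195.374,-132.347) [heading=252, draw]
    -- iteration 3/3 --
    FD 19: (195.374,-132.347) -> (189.503,-150.417) [heading=252, draw]
    FD 10: (189.503,-150.417) -> (186.412,-159.927) [heading=252, draw]
    FD 2: (186.412,-159.927) -> (185.794,-161.829) [heading=252, draw]
  ]
]
FD 18: (185.794,-161.829) -> (180.232,-178.948) [heading=252, draw]
Final: pos=(180.232,-178.948), heading=252, 37 segment(s) drawn
Segments drawn: 37

Answer: 37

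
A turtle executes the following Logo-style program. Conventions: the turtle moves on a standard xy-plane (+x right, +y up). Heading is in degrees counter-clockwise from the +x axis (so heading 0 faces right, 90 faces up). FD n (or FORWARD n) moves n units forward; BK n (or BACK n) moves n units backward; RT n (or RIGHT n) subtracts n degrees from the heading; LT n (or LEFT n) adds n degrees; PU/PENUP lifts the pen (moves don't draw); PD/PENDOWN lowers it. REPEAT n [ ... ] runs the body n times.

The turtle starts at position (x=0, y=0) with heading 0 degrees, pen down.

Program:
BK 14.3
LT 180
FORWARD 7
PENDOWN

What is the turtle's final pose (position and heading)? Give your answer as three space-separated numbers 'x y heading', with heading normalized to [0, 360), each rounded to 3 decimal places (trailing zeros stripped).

Executing turtle program step by step:
Start: pos=(0,0), heading=0, pen down
BK 14.3: (0,0) -> (-14.3,0) [heading=0, draw]
LT 180: heading 0 -> 180
FD 7: (-14.3,0) -> (-21.3,0) [heading=180, draw]
PD: pen down
Final: pos=(-21.3,0), heading=180, 2 segment(s) drawn

Answer: -21.3 0 180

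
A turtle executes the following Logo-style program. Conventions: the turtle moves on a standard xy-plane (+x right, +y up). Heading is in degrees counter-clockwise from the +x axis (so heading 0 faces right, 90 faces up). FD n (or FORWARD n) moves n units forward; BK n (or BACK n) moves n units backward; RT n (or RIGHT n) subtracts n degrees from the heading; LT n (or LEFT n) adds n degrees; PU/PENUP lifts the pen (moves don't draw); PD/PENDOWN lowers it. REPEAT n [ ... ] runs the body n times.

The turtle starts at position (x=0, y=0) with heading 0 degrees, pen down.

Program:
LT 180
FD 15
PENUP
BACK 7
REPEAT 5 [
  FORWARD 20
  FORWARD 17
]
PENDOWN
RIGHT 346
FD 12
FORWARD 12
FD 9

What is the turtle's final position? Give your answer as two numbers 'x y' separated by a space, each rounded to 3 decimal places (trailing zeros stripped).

Executing turtle program step by step:
Start: pos=(0,0), heading=0, pen down
LT 180: heading 0 -> 180
FD 15: (0,0) -> (-15,0) [heading=180, draw]
PU: pen up
BK 7: (-15,0) -> (-8,0) [heading=180, move]
REPEAT 5 [
  -- iteration 1/5 --
  FD 20: (-8,0) -> (-28,0) [heading=180, move]
  FD 17: (-28,0) -> (-45,0) [heading=180, move]
  -- iteration 2/5 --
  FD 20: (-45,0) -> (-65,0) [heading=180, move]
  FD 17: (-65,0) -> (-82,0) [heading=180, move]
  -- iteration 3/5 --
  FD 20: (-82,0) -> (-102,0) [heading=180, move]
  FD 17: (-102,0) -> (-119,0) [heading=180, move]
  -- iteration 4/5 --
  FD 20: (-119,0) -> (-139,0) [heading=180, move]
  FD 17: (-139,0) -> (-156,0) [heading=180, move]
  -- iteration 5/5 --
  FD 20: (-156,0) -> (-176,0) [heading=180, move]
  FD 17: (-176,0) -> (-193,0) [heading=180, move]
]
PD: pen down
RT 346: heading 180 -> 194
FD 12: (-193,0) -> (-204.644,-2.903) [heading=194, draw]
FD 12: (-204.644,-2.903) -> (-216.287,-5.806) [heading=194, draw]
FD 9: (-216.287,-5.806) -> (-225.02,-7.983) [heading=194, draw]
Final: pos=(-225.02,-7.983), heading=194, 4 segment(s) drawn

Answer: -225.02 -7.983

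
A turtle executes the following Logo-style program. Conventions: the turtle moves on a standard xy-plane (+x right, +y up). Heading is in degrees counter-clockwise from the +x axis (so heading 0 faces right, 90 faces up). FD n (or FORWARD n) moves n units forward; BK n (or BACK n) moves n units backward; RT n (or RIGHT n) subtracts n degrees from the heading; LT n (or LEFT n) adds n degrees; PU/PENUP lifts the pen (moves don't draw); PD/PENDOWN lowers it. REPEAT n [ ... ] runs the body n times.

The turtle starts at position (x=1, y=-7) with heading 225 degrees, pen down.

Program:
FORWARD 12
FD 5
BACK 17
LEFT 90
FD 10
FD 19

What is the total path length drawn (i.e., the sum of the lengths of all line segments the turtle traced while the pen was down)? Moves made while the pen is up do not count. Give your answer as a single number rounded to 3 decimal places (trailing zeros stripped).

Executing turtle program step by step:
Start: pos=(1,-7), heading=225, pen down
FD 12: (1,-7) -> (-7.485,-15.485) [heading=225, draw]
FD 5: (-7.485,-15.485) -> (-11.021,-19.021) [heading=225, draw]
BK 17: (-11.021,-19.021) -> (1,-7) [heading=225, draw]
LT 90: heading 225 -> 315
FD 10: (1,-7) -> (8.071,-14.071) [heading=315, draw]
FD 19: (8.071,-14.071) -> (21.506,-27.506) [heading=315, draw]
Final: pos=(21.506,-27.506), heading=315, 5 segment(s) drawn

Segment lengths:
  seg 1: (1,-7) -> (-7.485,-15.485), length = 12
  seg 2: (-7.485,-15.485) -> (-11.021,-19.021), length = 5
  seg 3: (-11.021,-19.021) -> (1,-7), length = 17
  seg 4: (1,-7) -> (8.071,-14.071), length = 10
  seg 5: (8.071,-14.071) -> (21.506,-27.506), length = 19
Total = 63

Answer: 63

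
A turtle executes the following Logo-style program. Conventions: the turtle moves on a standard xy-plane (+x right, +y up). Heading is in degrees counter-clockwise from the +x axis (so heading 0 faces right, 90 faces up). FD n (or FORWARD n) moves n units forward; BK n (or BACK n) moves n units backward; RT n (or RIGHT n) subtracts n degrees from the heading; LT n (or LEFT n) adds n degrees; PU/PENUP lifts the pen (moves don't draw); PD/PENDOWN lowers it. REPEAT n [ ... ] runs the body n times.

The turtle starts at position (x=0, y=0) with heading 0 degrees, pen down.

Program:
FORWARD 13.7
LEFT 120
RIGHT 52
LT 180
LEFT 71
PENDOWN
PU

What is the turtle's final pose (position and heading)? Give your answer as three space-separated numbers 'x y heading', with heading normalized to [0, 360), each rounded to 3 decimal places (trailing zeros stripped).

Executing turtle program step by step:
Start: pos=(0,0), heading=0, pen down
FD 13.7: (0,0) -> (13.7,0) [heading=0, draw]
LT 120: heading 0 -> 120
RT 52: heading 120 -> 68
LT 180: heading 68 -> 248
LT 71: heading 248 -> 319
PD: pen down
PU: pen up
Final: pos=(13.7,0), heading=319, 1 segment(s) drawn

Answer: 13.7 0 319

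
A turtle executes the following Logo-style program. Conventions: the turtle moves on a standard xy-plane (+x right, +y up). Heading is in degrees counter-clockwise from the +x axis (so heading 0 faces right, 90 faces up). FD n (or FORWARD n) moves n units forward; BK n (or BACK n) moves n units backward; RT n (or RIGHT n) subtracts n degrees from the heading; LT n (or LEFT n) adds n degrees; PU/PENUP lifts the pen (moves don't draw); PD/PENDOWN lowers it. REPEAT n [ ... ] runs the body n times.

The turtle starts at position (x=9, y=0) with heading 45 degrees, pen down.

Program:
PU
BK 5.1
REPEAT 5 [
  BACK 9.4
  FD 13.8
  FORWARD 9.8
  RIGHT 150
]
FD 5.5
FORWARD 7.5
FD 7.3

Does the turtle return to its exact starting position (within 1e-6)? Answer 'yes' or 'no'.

Answer: no

Derivation:
Executing turtle program step by step:
Start: pos=(9,0), heading=45, pen down
PU: pen up
BK 5.1: (9,0) -> (5.394,-3.606) [heading=45, move]
REPEAT 5 [
  -- iteration 1/5 --
  BK 9.4: (5.394,-3.606) -> (-1.253,-10.253) [heading=45, move]
  FD 13.8: (-1.253,-10.253) -> (8.505,-0.495) [heading=45, move]
  FD 9.8: (8.505,-0.495) -> (15.435,6.435) [heading=45, move]
  RT 150: heading 45 -> 255
  -- iteration 2/5 --
  BK 9.4: (15.435,6.435) -> (17.868,15.514) [heading=255, move]
  FD 13.8: (17.868,15.514) -> (14.296,2.185) [heading=255, move]
  FD 9.8: (14.296,2.185) -> (11.759,-7.281) [heading=255, move]
  RT 150: heading 255 -> 105
  -- iteration 3/5 --
  BK 9.4: (11.759,-7.281) -> (14.192,-16.361) [heading=105, move]
  FD 13.8: (14.192,-16.361) -> (10.621,-3.031) [heading=105, move]
  FD 9.8: (10.621,-3.031) -> (8.084,6.435) [heading=105, move]
  RT 150: heading 105 -> 315
  -- iteration 4/5 --
  BK 9.4: (8.084,6.435) -> (1.437,13.081) [heading=315, move]
  FD 13.8: (1.437,13.081) -> (11.195,3.323) [heading=315, move]
  FD 9.8: (11.195,3.323) -> (18.125,-3.606) [heading=315, move]
  RT 150: heading 315 -> 165
  -- iteration 5/5 --
  BK 9.4: (18.125,-3.606) -> (27.205,-6.039) [heading=165, move]
  FD 13.8: (27.205,-6.039) -> (13.875,-2.467) [heading=165, move]
  FD 9.8: (13.875,-2.467) -> (4.409,0.069) [heading=165, move]
  RT 150: heading 165 -> 15
]
FD 5.5: (4.409,0.069) -> (9.722,1.492) [heading=15, move]
FD 7.5: (9.722,1.492) -> (16.966,3.434) [heading=15, move]
FD 7.3: (16.966,3.434) -> (24.017,5.323) [heading=15, move]
Final: pos=(24.017,5.323), heading=15, 0 segment(s) drawn

Start position: (9, 0)
Final position: (24.017, 5.323)
Distance = 15.933; >= 1e-6 -> NOT closed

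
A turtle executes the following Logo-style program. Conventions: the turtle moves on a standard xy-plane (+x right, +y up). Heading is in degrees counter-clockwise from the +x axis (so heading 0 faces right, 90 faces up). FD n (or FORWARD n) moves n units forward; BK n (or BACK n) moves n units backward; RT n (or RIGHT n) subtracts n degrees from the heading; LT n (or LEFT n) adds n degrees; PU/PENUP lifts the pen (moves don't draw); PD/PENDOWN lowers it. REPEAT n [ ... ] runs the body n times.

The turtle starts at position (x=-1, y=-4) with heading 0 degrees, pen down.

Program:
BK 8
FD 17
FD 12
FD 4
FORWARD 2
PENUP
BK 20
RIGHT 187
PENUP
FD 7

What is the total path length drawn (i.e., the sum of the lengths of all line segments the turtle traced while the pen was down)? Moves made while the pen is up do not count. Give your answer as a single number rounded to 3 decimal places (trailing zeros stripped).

Answer: 43

Derivation:
Executing turtle program step by step:
Start: pos=(-1,-4), heading=0, pen down
BK 8: (-1,-4) -> (-9,-4) [heading=0, draw]
FD 17: (-9,-4) -> (8,-4) [heading=0, draw]
FD 12: (8,-4) -> (20,-4) [heading=0, draw]
FD 4: (20,-4) -> (24,-4) [heading=0, draw]
FD 2: (24,-4) -> (26,-4) [heading=0, draw]
PU: pen up
BK 20: (26,-4) -> (6,-4) [heading=0, move]
RT 187: heading 0 -> 173
PU: pen up
FD 7: (6,-4) -> (-0.948,-3.147) [heading=173, move]
Final: pos=(-0.948,-3.147), heading=173, 5 segment(s) drawn

Segment lengths:
  seg 1: (-1,-4) -> (-9,-4), length = 8
  seg 2: (-9,-4) -> (8,-4), length = 17
  seg 3: (8,-4) -> (20,-4), length = 12
  seg 4: (20,-4) -> (24,-4), length = 4
  seg 5: (24,-4) -> (26,-4), length = 2
Total = 43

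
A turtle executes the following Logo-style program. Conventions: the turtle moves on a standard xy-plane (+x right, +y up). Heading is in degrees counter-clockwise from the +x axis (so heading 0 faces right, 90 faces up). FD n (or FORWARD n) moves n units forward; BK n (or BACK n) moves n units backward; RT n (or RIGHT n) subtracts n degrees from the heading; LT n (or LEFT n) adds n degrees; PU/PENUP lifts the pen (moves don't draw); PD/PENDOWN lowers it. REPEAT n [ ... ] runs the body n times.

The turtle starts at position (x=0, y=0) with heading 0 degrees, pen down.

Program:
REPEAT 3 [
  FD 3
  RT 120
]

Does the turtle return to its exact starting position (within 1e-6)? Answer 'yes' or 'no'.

Answer: yes

Derivation:
Executing turtle program step by step:
Start: pos=(0,0), heading=0, pen down
REPEAT 3 [
  -- iteration 1/3 --
  FD 3: (0,0) -> (3,0) [heading=0, draw]
  RT 120: heading 0 -> 240
  -- iteration 2/3 --
  FD 3: (3,0) -> (1.5,-2.598) [heading=240, draw]
  RT 120: heading 240 -> 120
  -- iteration 3/3 --
  FD 3: (1.5,-2.598) -> (0,0) [heading=120, draw]
  RT 120: heading 120 -> 0
]
Final: pos=(0,0), heading=0, 3 segment(s) drawn

Start position: (0, 0)
Final position: (0, 0)
Distance = 0; < 1e-6 -> CLOSED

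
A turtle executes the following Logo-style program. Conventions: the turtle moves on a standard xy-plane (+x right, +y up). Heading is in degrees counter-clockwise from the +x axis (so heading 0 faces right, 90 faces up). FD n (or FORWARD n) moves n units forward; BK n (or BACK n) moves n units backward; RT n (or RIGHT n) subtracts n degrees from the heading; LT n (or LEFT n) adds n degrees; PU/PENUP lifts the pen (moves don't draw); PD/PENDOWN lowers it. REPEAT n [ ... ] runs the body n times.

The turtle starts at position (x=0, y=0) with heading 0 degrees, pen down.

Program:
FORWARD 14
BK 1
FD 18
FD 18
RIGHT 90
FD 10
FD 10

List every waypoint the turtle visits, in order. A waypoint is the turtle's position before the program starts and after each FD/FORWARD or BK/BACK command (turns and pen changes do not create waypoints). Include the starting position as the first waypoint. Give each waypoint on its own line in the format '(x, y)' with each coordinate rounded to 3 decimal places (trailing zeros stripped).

Answer: (0, 0)
(14, 0)
(13, 0)
(31, 0)
(49, 0)
(49, -10)
(49, -20)

Derivation:
Executing turtle program step by step:
Start: pos=(0,0), heading=0, pen down
FD 14: (0,0) -> (14,0) [heading=0, draw]
BK 1: (14,0) -> (13,0) [heading=0, draw]
FD 18: (13,0) -> (31,0) [heading=0, draw]
FD 18: (31,0) -> (49,0) [heading=0, draw]
RT 90: heading 0 -> 270
FD 10: (49,0) -> (49,-10) [heading=270, draw]
FD 10: (49,-10) -> (49,-20) [heading=270, draw]
Final: pos=(49,-20), heading=270, 6 segment(s) drawn
Waypoints (7 total):
(0, 0)
(14, 0)
(13, 0)
(31, 0)
(49, 0)
(49, -10)
(49, -20)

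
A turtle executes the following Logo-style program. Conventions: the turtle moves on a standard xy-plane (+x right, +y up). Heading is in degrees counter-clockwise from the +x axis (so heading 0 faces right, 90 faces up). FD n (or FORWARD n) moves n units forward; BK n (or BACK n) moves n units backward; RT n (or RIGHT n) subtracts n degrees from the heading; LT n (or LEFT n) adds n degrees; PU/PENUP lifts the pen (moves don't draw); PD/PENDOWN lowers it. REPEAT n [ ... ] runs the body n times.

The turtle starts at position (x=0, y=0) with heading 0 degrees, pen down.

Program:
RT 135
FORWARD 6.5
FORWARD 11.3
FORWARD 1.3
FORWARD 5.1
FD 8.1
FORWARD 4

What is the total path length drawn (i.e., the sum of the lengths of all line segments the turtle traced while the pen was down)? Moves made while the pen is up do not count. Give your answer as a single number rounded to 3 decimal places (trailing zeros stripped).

Answer: 36.3

Derivation:
Executing turtle program step by step:
Start: pos=(0,0), heading=0, pen down
RT 135: heading 0 -> 225
FD 6.5: (0,0) -> (-4.596,-4.596) [heading=225, draw]
FD 11.3: (-4.596,-4.596) -> (-12.587,-12.587) [heading=225, draw]
FD 1.3: (-12.587,-12.587) -> (-13.506,-13.506) [heading=225, draw]
FD 5.1: (-13.506,-13.506) -> (-17.112,-17.112) [heading=225, draw]
FD 8.1: (-17.112,-17.112) -> (-22.84,-22.84) [heading=225, draw]
FD 4: (-22.84,-22.84) -> (-25.668,-25.668) [heading=225, draw]
Final: pos=(-25.668,-25.668), heading=225, 6 segment(s) drawn

Segment lengths:
  seg 1: (0,0) -> (-4.596,-4.596), length = 6.5
  seg 2: (-4.596,-4.596) -> (-12.587,-12.587), length = 11.3
  seg 3: (-12.587,-12.587) -> (-13.506,-13.506), length = 1.3
  seg 4: (-13.506,-13.506) -> (-17.112,-17.112), length = 5.1
  seg 5: (-17.112,-17.112) -> (-22.84,-22.84), length = 8.1
  seg 6: (-22.84,-22.84) -> (-25.668,-25.668), length = 4
Total = 36.3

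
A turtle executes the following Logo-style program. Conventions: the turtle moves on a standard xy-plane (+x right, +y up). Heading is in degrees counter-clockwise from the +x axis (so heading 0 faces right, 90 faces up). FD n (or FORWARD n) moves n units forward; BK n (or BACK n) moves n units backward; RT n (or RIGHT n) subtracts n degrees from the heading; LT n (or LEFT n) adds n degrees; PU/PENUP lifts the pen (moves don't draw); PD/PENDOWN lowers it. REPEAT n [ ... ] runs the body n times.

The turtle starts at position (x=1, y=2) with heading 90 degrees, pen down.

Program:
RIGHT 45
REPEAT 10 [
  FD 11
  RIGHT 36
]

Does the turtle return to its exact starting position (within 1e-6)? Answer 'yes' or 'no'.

Executing turtle program step by step:
Start: pos=(1,2), heading=90, pen down
RT 45: heading 90 -> 45
REPEAT 10 [
  -- iteration 1/10 --
  FD 11: (1,2) -> (8.778,9.778) [heading=45, draw]
  RT 36: heading 45 -> 9
  -- iteration 2/10 --
  FD 11: (8.778,9.778) -> (19.643,11.499) [heading=9, draw]
  RT 36: heading 9 -> 333
  -- iteration 3/10 --
  FD 11: (19.643,11.499) -> (29.444,6.505) [heading=333, draw]
  RT 36: heading 333 -> 297
  -- iteration 4/10 --
  FD 11: (29.444,6.505) -> (34.438,-3.296) [heading=297, draw]
  RT 36: heading 297 -> 261
  -- iteration 5/10 --
  FD 11: (34.438,-3.296) -> (32.717,-14.161) [heading=261, draw]
  RT 36: heading 261 -> 225
  -- iteration 6/10 --
  FD 11: (32.717,-14.161) -> (24.939,-21.939) [heading=225, draw]
  RT 36: heading 225 -> 189
  -- iteration 7/10 --
  FD 11: (24.939,-21.939) -> (14.074,-23.66) [heading=189, draw]
  RT 36: heading 189 -> 153
  -- iteration 8/10 --
  FD 11: (14.074,-23.66) -> (4.273,-18.666) [heading=153, draw]
  RT 36: heading 153 -> 117
  -- iteration 9/10 --
  FD 11: (4.273,-18.666) -> (-0.721,-8.865) [heading=117, draw]
  RT 36: heading 117 -> 81
  -- iteration 10/10 --
  FD 11: (-0.721,-8.865) -> (1,2) [heading=81, draw]
  RT 36: heading 81 -> 45
]
Final: pos=(1,2), heading=45, 10 segment(s) drawn

Start position: (1, 2)
Final position: (1, 2)
Distance = 0; < 1e-6 -> CLOSED

Answer: yes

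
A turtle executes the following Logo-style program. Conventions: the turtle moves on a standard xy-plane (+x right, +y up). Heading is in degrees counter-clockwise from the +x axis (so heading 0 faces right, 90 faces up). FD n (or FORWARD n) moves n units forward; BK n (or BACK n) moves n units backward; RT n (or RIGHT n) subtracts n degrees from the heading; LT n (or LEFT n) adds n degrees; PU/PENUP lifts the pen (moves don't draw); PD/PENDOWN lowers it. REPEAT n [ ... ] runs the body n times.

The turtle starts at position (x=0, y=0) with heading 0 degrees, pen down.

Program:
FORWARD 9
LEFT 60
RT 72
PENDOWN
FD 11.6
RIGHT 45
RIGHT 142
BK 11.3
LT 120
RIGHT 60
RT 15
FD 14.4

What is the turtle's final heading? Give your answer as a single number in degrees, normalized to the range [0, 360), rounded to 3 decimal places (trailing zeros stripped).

Answer: 206

Derivation:
Executing turtle program step by step:
Start: pos=(0,0), heading=0, pen down
FD 9: (0,0) -> (9,0) [heading=0, draw]
LT 60: heading 0 -> 60
RT 72: heading 60 -> 348
PD: pen down
FD 11.6: (9,0) -> (20.347,-2.412) [heading=348, draw]
RT 45: heading 348 -> 303
RT 142: heading 303 -> 161
BK 11.3: (20.347,-2.412) -> (31.031,-6.091) [heading=161, draw]
LT 120: heading 161 -> 281
RT 60: heading 281 -> 221
RT 15: heading 221 -> 206
FD 14.4: (31.031,-6.091) -> (18.088,-12.403) [heading=206, draw]
Final: pos=(18.088,-12.403), heading=206, 4 segment(s) drawn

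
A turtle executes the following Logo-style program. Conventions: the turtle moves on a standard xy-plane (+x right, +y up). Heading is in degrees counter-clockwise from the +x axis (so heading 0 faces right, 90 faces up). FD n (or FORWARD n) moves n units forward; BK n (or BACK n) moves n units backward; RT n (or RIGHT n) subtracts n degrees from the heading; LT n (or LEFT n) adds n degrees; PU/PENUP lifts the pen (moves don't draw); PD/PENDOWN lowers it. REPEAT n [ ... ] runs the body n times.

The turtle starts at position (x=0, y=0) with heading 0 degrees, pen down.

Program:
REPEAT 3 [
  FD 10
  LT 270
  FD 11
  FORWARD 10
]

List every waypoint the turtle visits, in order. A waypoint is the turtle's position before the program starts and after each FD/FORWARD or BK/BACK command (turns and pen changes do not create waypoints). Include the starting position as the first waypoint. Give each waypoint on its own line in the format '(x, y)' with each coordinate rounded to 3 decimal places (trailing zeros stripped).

Executing turtle program step by step:
Start: pos=(0,0), heading=0, pen down
REPEAT 3 [
  -- iteration 1/3 --
  FD 10: (0,0) -> (10,0) [heading=0, draw]
  LT 270: heading 0 -> 270
  FD 11: (10,0) -> (10,-11) [heading=270, draw]
  FD 10: (10,-11) -> (10,-21) [heading=270, draw]
  -- iteration 2/3 --
  FD 10: (10,-21) -> (10,-31) [heading=270, draw]
  LT 270: heading 270 -> 180
  FD 11: (10,-31) -> (-1,-31) [heading=180, draw]
  FD 10: (-1,-31) -> (-11,-31) [heading=180, draw]
  -- iteration 3/3 --
  FD 10: (-11,-31) -> (-21,-31) [heading=180, draw]
  LT 270: heading 180 -> 90
  FD 11: (-21,-31) -> (-21,-20) [heading=90, draw]
  FD 10: (-21,-20) -> (-21,-10) [heading=90, draw]
]
Final: pos=(-21,-10), heading=90, 9 segment(s) drawn
Waypoints (10 total):
(0, 0)
(10, 0)
(10, -11)
(10, -21)
(10, -31)
(-1, -31)
(-11, -31)
(-21, -31)
(-21, -20)
(-21, -10)

Answer: (0, 0)
(10, 0)
(10, -11)
(10, -21)
(10, -31)
(-1, -31)
(-11, -31)
(-21, -31)
(-21, -20)
(-21, -10)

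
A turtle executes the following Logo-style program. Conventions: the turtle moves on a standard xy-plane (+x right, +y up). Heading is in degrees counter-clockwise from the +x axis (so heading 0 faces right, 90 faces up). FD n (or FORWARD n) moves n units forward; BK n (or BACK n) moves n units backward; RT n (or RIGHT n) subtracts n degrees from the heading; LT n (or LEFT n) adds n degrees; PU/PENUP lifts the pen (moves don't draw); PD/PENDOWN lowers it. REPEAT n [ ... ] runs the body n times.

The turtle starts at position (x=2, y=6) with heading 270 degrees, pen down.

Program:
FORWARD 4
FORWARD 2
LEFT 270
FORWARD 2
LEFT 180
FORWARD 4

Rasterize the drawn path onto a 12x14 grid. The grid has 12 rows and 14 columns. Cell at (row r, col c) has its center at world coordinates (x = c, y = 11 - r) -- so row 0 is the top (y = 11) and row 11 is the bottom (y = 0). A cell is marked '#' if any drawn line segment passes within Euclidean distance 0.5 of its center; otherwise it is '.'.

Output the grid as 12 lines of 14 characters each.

Answer: ..............
..............
..............
..............
..............
..#...........
..#...........
..#...........
..#...........
..#...........
..#...........
#####.........

Derivation:
Segment 0: (2,6) -> (2,2)
Segment 1: (2,2) -> (2,0)
Segment 2: (2,0) -> (-0,0)
Segment 3: (-0,0) -> (4,-0)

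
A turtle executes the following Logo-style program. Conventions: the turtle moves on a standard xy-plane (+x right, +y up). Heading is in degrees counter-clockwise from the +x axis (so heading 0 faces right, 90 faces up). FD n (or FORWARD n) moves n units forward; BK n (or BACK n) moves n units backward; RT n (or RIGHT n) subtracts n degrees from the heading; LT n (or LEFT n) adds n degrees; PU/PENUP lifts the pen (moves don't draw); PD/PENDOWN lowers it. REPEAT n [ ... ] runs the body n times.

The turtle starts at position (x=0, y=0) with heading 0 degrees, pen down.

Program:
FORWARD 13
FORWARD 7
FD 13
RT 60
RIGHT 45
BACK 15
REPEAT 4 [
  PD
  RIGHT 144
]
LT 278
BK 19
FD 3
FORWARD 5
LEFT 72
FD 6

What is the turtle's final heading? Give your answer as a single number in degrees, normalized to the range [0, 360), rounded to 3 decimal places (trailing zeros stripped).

Answer: 29

Derivation:
Executing turtle program step by step:
Start: pos=(0,0), heading=0, pen down
FD 13: (0,0) -> (13,0) [heading=0, draw]
FD 7: (13,0) -> (20,0) [heading=0, draw]
FD 13: (20,0) -> (33,0) [heading=0, draw]
RT 60: heading 0 -> 300
RT 45: heading 300 -> 255
BK 15: (33,0) -> (36.882,14.489) [heading=255, draw]
REPEAT 4 [
  -- iteration 1/4 --
  PD: pen down
  RT 144: heading 255 -> 111
  -- iteration 2/4 --
  PD: pen down
  RT 144: heading 111 -> 327
  -- iteration 3/4 --
  PD: pen down
  RT 144: heading 327 -> 183
  -- iteration 4/4 --
  PD: pen down
  RT 144: heading 183 -> 39
]
LT 278: heading 39 -> 317
BK 19: (36.882,14.489) -> (22.987,27.447) [heading=317, draw]
FD 3: (22.987,27.447) -> (25.181,25.401) [heading=317, draw]
FD 5: (25.181,25.401) -> (28.837,21.991) [heading=317, draw]
LT 72: heading 317 -> 29
FD 6: (28.837,21.991) -> (34.085,24.9) [heading=29, draw]
Final: pos=(34.085,24.9), heading=29, 8 segment(s) drawn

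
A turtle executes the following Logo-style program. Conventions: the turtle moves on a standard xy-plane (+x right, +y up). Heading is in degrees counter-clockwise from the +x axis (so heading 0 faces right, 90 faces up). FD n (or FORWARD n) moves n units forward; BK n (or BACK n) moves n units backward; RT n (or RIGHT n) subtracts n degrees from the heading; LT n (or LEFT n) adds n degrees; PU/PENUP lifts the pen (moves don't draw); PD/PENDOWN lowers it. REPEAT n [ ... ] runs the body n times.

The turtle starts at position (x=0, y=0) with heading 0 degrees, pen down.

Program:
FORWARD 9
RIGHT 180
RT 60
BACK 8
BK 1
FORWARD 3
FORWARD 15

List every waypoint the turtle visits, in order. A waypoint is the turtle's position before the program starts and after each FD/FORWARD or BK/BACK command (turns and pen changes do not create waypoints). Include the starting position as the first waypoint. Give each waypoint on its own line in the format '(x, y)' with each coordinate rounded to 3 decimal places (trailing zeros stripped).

Answer: (0, 0)
(9, 0)
(13, -6.928)
(13.5, -7.794)
(12, -5.196)
(4.5, 7.794)

Derivation:
Executing turtle program step by step:
Start: pos=(0,0), heading=0, pen down
FD 9: (0,0) -> (9,0) [heading=0, draw]
RT 180: heading 0 -> 180
RT 60: heading 180 -> 120
BK 8: (9,0) -> (13,-6.928) [heading=120, draw]
BK 1: (13,-6.928) -> (13.5,-7.794) [heading=120, draw]
FD 3: (13.5,-7.794) -> (12,-5.196) [heading=120, draw]
FD 15: (12,-5.196) -> (4.5,7.794) [heading=120, draw]
Final: pos=(4.5,7.794), heading=120, 5 segment(s) drawn
Waypoints (6 total):
(0, 0)
(9, 0)
(13, -6.928)
(13.5, -7.794)
(12, -5.196)
(4.5, 7.794)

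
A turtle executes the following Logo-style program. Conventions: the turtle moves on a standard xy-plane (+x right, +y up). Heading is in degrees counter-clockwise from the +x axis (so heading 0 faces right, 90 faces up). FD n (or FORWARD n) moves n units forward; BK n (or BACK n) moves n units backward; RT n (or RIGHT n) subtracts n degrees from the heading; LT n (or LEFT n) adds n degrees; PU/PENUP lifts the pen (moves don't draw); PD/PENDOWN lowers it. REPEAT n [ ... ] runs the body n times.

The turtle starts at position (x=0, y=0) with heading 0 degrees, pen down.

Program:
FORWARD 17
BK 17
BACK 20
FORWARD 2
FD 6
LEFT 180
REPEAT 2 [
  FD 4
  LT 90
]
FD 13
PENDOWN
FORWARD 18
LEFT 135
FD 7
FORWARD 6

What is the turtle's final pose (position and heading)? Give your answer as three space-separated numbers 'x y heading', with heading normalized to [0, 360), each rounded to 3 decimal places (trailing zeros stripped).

Answer: 5.808 5.192 135

Derivation:
Executing turtle program step by step:
Start: pos=(0,0), heading=0, pen down
FD 17: (0,0) -> (17,0) [heading=0, draw]
BK 17: (17,0) -> (0,0) [heading=0, draw]
BK 20: (0,0) -> (-20,0) [heading=0, draw]
FD 2: (-20,0) -> (-18,0) [heading=0, draw]
FD 6: (-18,0) -> (-12,0) [heading=0, draw]
LT 180: heading 0 -> 180
REPEAT 2 [
  -- iteration 1/2 --
  FD 4: (-12,0) -> (-16,0) [heading=180, draw]
  LT 90: heading 180 -> 270
  -- iteration 2/2 --
  FD 4: (-16,0) -> (-16,-4) [heading=270, draw]
  LT 90: heading 270 -> 0
]
FD 13: (-16,-4) -> (-3,-4) [heading=0, draw]
PD: pen down
FD 18: (-3,-4) -> (15,-4) [heading=0, draw]
LT 135: heading 0 -> 135
FD 7: (15,-4) -> (10.05,0.95) [heading=135, draw]
FD 6: (10.05,0.95) -> (5.808,5.192) [heading=135, draw]
Final: pos=(5.808,5.192), heading=135, 11 segment(s) drawn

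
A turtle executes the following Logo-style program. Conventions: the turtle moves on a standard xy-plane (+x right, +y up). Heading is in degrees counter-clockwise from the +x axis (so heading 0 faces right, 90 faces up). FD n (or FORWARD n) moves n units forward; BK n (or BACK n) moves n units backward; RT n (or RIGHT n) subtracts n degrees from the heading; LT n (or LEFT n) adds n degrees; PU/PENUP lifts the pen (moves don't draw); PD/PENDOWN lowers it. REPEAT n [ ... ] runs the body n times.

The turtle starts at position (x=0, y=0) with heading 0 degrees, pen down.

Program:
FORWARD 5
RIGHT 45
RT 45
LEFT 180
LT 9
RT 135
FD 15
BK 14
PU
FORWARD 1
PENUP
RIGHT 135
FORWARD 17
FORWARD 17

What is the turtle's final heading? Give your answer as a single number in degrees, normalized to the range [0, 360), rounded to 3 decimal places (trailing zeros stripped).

Answer: 189

Derivation:
Executing turtle program step by step:
Start: pos=(0,0), heading=0, pen down
FD 5: (0,0) -> (5,0) [heading=0, draw]
RT 45: heading 0 -> 315
RT 45: heading 315 -> 270
LT 180: heading 270 -> 90
LT 9: heading 90 -> 99
RT 135: heading 99 -> 324
FD 15: (5,0) -> (17.135,-8.817) [heading=324, draw]
BK 14: (17.135,-8.817) -> (5.809,-0.588) [heading=324, draw]
PU: pen up
FD 1: (5.809,-0.588) -> (6.618,-1.176) [heading=324, move]
PU: pen up
RT 135: heading 324 -> 189
FD 17: (6.618,-1.176) -> (-10.173,-3.835) [heading=189, move]
FD 17: (-10.173,-3.835) -> (-26.963,-6.494) [heading=189, move]
Final: pos=(-26.963,-6.494), heading=189, 3 segment(s) drawn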